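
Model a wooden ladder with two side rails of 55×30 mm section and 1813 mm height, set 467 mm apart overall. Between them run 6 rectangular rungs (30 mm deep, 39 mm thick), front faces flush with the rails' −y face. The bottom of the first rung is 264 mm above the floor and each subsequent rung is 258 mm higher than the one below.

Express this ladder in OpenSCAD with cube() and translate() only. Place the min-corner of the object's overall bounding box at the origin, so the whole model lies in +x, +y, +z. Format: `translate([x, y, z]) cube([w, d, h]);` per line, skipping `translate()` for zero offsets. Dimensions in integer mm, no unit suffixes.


// rung span = 467 - 2*55 = 357
// rung[k] z = 264 + k*258
cube([55, 30, 1813]);
translate([412, 0, 0]) cube([55, 30, 1813]);
translate([55, 0, 264]) cube([357, 30, 39]);
translate([55, 0, 522]) cube([357, 30, 39]);
translate([55, 0, 780]) cube([357, 30, 39]);
translate([55, 0, 1038]) cube([357, 30, 39]);
translate([55, 0, 1296]) cube([357, 30, 39]);
translate([55, 0, 1554]) cube([357, 30, 39]);


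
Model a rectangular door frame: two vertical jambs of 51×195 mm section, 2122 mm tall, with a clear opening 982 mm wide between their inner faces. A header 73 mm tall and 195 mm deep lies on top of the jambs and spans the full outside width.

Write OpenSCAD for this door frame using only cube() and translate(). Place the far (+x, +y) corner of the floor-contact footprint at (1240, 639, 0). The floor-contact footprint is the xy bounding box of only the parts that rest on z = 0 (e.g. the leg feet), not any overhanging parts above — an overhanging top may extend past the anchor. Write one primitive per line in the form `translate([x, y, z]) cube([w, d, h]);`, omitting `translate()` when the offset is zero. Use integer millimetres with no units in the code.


translate([156, 444, 0]) cube([51, 195, 2122]);
translate([1189, 444, 0]) cube([51, 195, 2122]);
translate([156, 444, 2122]) cube([1084, 195, 73]);


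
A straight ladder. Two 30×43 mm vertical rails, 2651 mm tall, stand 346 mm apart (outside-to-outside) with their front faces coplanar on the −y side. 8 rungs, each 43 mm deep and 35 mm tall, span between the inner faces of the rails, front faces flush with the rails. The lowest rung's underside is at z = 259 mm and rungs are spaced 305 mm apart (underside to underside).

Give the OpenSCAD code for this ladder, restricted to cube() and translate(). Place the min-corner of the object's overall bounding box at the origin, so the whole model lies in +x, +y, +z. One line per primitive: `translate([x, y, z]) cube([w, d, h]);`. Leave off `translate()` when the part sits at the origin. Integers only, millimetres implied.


cube([30, 43, 2651]);
translate([316, 0, 0]) cube([30, 43, 2651]);
translate([30, 0, 259]) cube([286, 43, 35]);
translate([30, 0, 564]) cube([286, 43, 35]);
translate([30, 0, 869]) cube([286, 43, 35]);
translate([30, 0, 1174]) cube([286, 43, 35]);
translate([30, 0, 1479]) cube([286, 43, 35]);
translate([30, 0, 1784]) cube([286, 43, 35]);
translate([30, 0, 2089]) cube([286, 43, 35]);
translate([30, 0, 2394]) cube([286, 43, 35]);


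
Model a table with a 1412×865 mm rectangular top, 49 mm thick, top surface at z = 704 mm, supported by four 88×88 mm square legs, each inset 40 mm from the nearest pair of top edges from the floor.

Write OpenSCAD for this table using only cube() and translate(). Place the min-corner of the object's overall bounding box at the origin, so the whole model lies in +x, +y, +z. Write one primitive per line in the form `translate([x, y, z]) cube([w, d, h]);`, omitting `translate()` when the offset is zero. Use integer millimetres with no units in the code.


// leg_h = 704 - 49 = 655
translate([0, 0, 655]) cube([1412, 865, 49]);
translate([40, 40, 0]) cube([88, 88, 655]);
translate([1284, 40, 0]) cube([88, 88, 655]);
translate([40, 737, 0]) cube([88, 88, 655]);
translate([1284, 737, 0]) cube([88, 88, 655]);


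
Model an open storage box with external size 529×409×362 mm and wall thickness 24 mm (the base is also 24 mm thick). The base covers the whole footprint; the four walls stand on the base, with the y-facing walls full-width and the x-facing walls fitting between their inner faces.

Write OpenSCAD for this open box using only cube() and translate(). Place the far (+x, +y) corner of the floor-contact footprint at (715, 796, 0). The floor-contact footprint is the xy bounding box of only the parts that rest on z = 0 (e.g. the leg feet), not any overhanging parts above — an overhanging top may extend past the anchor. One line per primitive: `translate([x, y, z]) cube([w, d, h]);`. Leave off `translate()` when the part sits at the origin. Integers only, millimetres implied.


translate([186, 387, 0]) cube([529, 409, 24]);
translate([186, 387, 24]) cube([529, 24, 338]);
translate([186, 772, 24]) cube([529, 24, 338]);
translate([186, 411, 24]) cube([24, 361, 338]);
translate([691, 411, 24]) cube([24, 361, 338]);


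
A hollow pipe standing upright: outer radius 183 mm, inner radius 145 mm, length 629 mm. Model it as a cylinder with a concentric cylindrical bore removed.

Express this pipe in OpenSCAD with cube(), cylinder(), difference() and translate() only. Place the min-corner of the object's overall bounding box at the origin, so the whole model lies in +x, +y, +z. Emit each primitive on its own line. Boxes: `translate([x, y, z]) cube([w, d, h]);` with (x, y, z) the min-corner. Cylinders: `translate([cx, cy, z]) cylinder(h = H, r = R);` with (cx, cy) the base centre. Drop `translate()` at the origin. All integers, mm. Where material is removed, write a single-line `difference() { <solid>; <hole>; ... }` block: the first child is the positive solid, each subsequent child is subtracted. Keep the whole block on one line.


difference() { translate([183, 183, 0]) cylinder(h = 629, r = 183); translate([183, 183, 0]) cylinder(h = 629, r = 145); }


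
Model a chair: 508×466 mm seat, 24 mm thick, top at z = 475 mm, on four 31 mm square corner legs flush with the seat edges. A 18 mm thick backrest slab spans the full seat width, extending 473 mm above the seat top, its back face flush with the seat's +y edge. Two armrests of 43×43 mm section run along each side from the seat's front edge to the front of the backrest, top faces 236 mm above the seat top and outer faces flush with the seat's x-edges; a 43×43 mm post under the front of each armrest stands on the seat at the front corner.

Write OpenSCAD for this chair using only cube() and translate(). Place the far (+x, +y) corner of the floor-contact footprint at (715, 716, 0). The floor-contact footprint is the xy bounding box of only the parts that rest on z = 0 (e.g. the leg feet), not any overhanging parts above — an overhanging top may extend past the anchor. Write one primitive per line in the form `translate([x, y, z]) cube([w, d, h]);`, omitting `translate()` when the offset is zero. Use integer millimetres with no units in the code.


translate([207, 250, 451]) cube([508, 466, 24]);
translate([207, 250, 0]) cube([31, 31, 451]);
translate([684, 250, 0]) cube([31, 31, 451]);
translate([207, 685, 0]) cube([31, 31, 451]);
translate([684, 685, 0]) cube([31, 31, 451]);
translate([207, 698, 475]) cube([508, 18, 473]);
translate([207, 250, 668]) cube([43, 448, 43]);
translate([672, 250, 668]) cube([43, 448, 43]);
translate([207, 250, 475]) cube([43, 43, 193]);
translate([672, 250, 475]) cube([43, 43, 193]);


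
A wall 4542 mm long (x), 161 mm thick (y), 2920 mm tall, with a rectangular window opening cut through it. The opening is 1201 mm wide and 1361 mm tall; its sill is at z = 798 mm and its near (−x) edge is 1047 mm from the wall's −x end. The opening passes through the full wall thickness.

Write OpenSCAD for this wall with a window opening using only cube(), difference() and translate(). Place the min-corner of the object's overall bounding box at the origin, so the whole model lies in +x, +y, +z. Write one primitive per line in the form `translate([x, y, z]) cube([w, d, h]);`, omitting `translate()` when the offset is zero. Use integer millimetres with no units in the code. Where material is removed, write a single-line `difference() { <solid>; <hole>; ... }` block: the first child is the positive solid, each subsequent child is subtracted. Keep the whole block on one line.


difference() { cube([4542, 161, 2920]); translate([1047, 0, 798]) cube([1201, 161, 1361]); }


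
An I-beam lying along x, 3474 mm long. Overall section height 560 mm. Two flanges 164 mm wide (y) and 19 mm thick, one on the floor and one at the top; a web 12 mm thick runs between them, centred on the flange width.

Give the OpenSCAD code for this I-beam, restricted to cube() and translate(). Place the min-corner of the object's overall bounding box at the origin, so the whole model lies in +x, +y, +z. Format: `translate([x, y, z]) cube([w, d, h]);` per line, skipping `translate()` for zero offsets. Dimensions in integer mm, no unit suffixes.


cube([3474, 164, 19]);
translate([0, 76, 19]) cube([3474, 12, 522]);
translate([0, 0, 541]) cube([3474, 164, 19]);


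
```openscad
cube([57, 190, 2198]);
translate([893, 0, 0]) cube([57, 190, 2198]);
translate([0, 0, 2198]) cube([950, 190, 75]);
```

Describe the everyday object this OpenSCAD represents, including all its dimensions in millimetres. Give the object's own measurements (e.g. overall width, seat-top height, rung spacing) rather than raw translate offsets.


A door frame. The clear opening is 836 mm wide and 2198 mm high. Two 57 mm wide jambs, 190 mm deep, stand either side of the opening from the floor to the top of the opening. A 75 mm thick head sits across the top of both jambs, spanning the full outside width of the frame.


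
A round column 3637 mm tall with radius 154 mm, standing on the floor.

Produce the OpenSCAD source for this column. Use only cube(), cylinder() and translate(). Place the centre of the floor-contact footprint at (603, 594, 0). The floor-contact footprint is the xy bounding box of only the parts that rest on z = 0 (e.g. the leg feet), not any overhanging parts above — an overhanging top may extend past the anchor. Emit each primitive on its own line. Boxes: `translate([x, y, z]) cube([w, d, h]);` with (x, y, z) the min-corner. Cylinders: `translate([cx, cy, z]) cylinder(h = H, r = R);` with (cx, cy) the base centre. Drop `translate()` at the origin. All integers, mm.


translate([603, 594, 0]) cylinder(h = 3637, r = 154);


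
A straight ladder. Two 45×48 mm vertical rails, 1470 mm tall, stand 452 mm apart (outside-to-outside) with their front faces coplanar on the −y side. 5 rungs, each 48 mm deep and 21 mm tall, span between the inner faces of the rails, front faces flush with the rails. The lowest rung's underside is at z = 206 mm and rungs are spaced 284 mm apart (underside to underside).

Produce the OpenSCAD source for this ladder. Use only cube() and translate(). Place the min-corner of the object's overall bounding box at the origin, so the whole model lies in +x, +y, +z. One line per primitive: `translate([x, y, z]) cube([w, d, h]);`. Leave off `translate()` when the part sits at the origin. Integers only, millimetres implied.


cube([45, 48, 1470]);
translate([407, 0, 0]) cube([45, 48, 1470]);
translate([45, 0, 206]) cube([362, 48, 21]);
translate([45, 0, 490]) cube([362, 48, 21]);
translate([45, 0, 774]) cube([362, 48, 21]);
translate([45, 0, 1058]) cube([362, 48, 21]);
translate([45, 0, 1342]) cube([362, 48, 21]);


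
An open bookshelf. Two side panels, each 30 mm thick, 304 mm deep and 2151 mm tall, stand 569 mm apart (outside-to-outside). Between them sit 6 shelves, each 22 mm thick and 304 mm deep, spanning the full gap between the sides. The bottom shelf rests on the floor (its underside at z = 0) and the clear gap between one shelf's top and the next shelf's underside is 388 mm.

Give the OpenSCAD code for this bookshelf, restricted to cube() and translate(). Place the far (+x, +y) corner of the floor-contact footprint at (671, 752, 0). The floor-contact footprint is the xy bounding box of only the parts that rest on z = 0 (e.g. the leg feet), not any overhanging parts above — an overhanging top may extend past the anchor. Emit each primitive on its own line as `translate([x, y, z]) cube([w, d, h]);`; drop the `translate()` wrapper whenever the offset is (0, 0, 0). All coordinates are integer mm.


translate([102, 448, 0]) cube([30, 304, 2151]);
translate([641, 448, 0]) cube([30, 304, 2151]);
translate([132, 448, 0]) cube([509, 304, 22]);
translate([132, 448, 410]) cube([509, 304, 22]);
translate([132, 448, 820]) cube([509, 304, 22]);
translate([132, 448, 1230]) cube([509, 304, 22]);
translate([132, 448, 1640]) cube([509, 304, 22]);
translate([132, 448, 2050]) cube([509, 304, 22]);


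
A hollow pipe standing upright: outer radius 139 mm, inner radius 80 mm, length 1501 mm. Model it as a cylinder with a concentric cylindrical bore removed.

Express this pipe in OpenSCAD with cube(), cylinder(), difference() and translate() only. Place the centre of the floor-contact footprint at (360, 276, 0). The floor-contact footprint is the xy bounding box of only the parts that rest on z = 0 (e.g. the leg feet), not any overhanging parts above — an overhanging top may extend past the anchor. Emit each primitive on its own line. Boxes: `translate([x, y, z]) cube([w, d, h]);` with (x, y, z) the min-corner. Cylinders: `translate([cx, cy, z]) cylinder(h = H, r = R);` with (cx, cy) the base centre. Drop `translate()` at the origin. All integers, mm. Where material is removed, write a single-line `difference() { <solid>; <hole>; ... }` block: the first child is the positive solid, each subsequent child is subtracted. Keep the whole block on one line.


difference() { translate([360, 276, 0]) cylinder(h = 1501, r = 139); translate([360, 276, 0]) cylinder(h = 1501, r = 80); }


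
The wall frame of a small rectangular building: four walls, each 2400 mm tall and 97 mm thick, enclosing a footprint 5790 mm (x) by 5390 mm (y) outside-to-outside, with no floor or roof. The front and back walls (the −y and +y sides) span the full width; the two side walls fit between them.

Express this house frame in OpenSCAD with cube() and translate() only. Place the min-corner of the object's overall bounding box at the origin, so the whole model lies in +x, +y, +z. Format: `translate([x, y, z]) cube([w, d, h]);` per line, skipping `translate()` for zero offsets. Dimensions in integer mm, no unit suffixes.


cube([5790, 97, 2400]);
translate([0, 5293, 0]) cube([5790, 97, 2400]);
translate([0, 97, 0]) cube([97, 5196, 2400]);
translate([5693, 97, 0]) cube([97, 5196, 2400]);


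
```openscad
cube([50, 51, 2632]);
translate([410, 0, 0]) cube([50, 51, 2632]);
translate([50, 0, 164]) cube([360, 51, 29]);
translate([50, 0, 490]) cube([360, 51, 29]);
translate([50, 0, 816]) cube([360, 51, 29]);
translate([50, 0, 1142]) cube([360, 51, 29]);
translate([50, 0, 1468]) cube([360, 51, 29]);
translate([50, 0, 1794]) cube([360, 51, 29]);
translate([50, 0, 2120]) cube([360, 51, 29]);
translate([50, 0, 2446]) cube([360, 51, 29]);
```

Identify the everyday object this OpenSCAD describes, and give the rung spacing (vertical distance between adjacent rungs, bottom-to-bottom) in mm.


A ladder. The rung spacing is 326 mm.

Two tall 50×51 posts with 8 short bars between them — a ladder. Adjacent rungs sit at z = 164 and z = 490, so the spacing is 490 − 164 = 326 mm.


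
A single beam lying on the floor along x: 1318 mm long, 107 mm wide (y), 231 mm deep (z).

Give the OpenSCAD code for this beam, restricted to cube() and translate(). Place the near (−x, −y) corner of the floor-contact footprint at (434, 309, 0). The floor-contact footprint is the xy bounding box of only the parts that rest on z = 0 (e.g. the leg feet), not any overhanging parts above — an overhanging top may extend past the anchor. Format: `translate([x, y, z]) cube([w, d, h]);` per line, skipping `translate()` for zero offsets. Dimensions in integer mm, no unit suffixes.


translate([434, 309, 0]) cube([1318, 107, 231]);


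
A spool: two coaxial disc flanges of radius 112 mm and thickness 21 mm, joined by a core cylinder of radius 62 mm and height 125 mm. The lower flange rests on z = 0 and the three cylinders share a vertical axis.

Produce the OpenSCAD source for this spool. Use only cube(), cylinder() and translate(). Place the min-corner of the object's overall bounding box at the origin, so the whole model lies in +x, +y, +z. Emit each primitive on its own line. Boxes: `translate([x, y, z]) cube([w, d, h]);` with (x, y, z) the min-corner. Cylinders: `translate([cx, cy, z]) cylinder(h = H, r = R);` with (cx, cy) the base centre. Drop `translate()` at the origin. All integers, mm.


translate([112, 112, 0]) cylinder(h = 21, r = 112);
translate([112, 112, 21]) cylinder(h = 125, r = 62);
translate([112, 112, 146]) cylinder(h = 21, r = 112);


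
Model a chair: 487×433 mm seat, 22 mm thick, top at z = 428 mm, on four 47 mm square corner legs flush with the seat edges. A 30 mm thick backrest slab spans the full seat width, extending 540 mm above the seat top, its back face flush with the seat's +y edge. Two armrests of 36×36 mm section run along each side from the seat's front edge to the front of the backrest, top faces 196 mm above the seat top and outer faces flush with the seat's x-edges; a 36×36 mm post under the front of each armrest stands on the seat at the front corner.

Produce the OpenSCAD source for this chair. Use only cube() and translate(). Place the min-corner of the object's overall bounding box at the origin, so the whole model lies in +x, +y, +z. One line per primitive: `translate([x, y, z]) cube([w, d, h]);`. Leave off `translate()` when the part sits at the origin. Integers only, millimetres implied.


// leg_h = 428 - 22 = 406
// arm post h = 196 - 36 = 160
translate([0, 0, 406]) cube([487, 433, 22]);
cube([47, 47, 406]);
translate([440, 0, 0]) cube([47, 47, 406]);
translate([0, 386, 0]) cube([47, 47, 406]);
translate([440, 386, 0]) cube([47, 47, 406]);
translate([0, 403, 428]) cube([487, 30, 540]);
translate([0, 0, 588]) cube([36, 403, 36]);
translate([451, 0, 588]) cube([36, 403, 36]);
translate([0, 0, 428]) cube([36, 36, 160]);
translate([451, 0, 428]) cube([36, 36, 160]);


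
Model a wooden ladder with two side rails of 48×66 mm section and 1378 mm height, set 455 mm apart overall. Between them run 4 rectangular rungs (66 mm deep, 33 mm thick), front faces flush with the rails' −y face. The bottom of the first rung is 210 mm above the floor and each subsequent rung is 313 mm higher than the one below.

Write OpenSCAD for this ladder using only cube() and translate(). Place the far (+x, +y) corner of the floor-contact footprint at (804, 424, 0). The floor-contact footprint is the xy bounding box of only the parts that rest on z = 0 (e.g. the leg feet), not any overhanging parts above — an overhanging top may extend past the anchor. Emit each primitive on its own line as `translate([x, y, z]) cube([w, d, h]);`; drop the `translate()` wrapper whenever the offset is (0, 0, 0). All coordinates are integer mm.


translate([349, 358, 0]) cube([48, 66, 1378]);
translate([756, 358, 0]) cube([48, 66, 1378]);
translate([397, 358, 210]) cube([359, 66, 33]);
translate([397, 358, 523]) cube([359, 66, 33]);
translate([397, 358, 836]) cube([359, 66, 33]);
translate([397, 358, 1149]) cube([359, 66, 33]);


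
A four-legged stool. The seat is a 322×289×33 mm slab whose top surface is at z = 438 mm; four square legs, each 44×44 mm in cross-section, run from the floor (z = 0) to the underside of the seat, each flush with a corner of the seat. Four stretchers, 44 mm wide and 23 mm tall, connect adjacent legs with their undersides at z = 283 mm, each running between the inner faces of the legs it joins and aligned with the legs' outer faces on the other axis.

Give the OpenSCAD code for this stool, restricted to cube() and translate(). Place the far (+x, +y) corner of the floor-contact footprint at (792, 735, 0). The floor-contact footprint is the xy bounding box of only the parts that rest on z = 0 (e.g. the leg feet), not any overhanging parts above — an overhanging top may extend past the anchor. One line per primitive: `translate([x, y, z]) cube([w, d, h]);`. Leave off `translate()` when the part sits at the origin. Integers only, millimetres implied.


// leg_h = 438 - 33 = 405
// stretcher span = 322 - 2*44 = 234
translate([470, 446, 405]) cube([322, 289, 33]);
translate([470, 446, 0]) cube([44, 44, 405]);
translate([748, 446, 0]) cube([44, 44, 405]);
translate([470, 691, 0]) cube([44, 44, 405]);
translate([748, 691, 0]) cube([44, 44, 405]);
translate([514, 446, 283]) cube([234, 44, 23]);
translate([514, 691, 283]) cube([234, 44, 23]);
translate([470, 490, 283]) cube([44, 201, 23]);
translate([748, 490, 283]) cube([44, 201, 23]);


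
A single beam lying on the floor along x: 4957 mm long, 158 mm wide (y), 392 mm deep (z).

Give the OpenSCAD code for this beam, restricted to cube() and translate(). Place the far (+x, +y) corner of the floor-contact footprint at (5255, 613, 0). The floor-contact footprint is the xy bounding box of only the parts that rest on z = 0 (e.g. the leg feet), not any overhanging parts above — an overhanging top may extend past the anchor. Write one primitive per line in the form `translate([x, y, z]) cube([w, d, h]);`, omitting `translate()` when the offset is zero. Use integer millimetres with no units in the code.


translate([298, 455, 0]) cube([4957, 158, 392]);


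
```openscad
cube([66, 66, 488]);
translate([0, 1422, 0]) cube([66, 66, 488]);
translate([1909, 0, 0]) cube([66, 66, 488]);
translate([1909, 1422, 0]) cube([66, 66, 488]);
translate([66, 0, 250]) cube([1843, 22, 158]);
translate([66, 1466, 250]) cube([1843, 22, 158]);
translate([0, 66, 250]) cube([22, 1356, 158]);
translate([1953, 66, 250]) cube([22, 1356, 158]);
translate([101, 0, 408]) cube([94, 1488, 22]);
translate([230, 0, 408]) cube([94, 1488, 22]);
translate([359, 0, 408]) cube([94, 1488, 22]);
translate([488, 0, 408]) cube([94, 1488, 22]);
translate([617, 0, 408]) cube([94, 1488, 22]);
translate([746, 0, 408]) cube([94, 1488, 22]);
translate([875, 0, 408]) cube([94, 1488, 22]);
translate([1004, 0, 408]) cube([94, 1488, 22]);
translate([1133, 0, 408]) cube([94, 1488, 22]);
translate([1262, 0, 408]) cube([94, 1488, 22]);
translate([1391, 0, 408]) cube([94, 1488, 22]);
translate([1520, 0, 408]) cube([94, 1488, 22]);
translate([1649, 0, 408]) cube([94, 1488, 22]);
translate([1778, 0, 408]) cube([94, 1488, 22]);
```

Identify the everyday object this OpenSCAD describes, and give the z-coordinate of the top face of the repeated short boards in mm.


A bed frame. The slat-top height is 430 mm.

Four posts, four rails, and a row of slats — a bed frame. Slats sit on the rails at z = 250 + 158 = 408; with slat thickness 22, the top is 430 mm.


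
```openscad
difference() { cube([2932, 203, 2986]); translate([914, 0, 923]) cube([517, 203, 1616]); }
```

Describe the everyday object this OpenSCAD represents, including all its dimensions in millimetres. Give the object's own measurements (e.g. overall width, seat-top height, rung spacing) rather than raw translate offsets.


A wall 2932 mm long (x), 203 mm thick (y), 2986 mm tall, with a rectangular window opening cut through it. The opening is 517 mm wide and 1616 mm tall; its sill is at z = 923 mm and its near (−x) edge is 914 mm from the wall's −x end. The opening passes through the full wall thickness.


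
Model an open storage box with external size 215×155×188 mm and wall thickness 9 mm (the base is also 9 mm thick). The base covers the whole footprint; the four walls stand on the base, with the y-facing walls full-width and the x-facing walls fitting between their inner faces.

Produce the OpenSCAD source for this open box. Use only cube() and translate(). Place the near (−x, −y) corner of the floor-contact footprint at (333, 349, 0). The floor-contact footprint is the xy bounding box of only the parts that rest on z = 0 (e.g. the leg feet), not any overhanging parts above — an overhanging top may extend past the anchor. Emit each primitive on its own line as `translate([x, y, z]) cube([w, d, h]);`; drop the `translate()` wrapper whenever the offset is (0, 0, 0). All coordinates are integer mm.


translate([333, 349, 0]) cube([215, 155, 9]);
translate([333, 349, 9]) cube([215, 9, 179]);
translate([333, 495, 9]) cube([215, 9, 179]);
translate([333, 358, 9]) cube([9, 137, 179]);
translate([539, 358, 9]) cube([9, 137, 179]);


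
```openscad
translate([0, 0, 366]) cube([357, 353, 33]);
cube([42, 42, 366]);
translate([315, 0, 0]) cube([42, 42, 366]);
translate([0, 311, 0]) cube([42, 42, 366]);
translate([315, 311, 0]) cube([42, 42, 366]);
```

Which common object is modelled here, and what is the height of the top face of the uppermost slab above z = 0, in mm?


A stool. The seat height is 399 mm.

A 357×353×33 slab at z = 366 on four corner posts — a stool. The seat top is 366 + 33 = 399 mm.


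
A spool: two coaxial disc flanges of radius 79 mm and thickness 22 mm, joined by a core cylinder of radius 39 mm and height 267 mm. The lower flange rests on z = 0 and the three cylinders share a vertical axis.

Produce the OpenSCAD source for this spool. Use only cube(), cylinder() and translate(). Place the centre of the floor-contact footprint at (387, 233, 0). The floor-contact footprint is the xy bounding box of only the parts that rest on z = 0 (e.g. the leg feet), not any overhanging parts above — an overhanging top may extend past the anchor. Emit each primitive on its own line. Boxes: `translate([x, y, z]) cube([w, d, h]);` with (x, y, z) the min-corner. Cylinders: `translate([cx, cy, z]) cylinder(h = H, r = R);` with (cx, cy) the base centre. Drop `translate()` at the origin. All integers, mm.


translate([387, 233, 0]) cylinder(h = 22, r = 79);
translate([387, 233, 22]) cylinder(h = 267, r = 39);
translate([387, 233, 289]) cylinder(h = 22, r = 79);


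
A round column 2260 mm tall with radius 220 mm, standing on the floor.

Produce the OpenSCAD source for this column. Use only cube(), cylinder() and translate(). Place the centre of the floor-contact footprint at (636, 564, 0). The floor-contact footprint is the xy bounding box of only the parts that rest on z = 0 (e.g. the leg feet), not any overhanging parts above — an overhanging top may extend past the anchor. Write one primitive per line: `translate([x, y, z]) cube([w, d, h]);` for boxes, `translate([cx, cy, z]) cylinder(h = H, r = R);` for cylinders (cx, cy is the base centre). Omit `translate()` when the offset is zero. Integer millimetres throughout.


translate([636, 564, 0]) cylinder(h = 2260, r = 220);


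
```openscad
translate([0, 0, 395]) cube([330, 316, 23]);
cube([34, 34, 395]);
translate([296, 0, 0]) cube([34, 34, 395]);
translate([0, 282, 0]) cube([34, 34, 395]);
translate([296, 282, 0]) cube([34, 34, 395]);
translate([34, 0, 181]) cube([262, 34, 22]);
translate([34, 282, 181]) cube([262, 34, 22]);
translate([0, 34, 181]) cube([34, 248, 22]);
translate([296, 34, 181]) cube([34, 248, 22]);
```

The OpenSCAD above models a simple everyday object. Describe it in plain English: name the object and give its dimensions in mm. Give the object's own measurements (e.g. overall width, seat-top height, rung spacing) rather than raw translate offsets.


A four-legged stool. The seat is a 330×316×23 mm slab whose top surface is at z = 418 mm; four square legs, each 34×34 mm in cross-section, run from the floor (z = 0) to the underside of the seat, each flush with a corner of the seat. Four stretchers, 34 mm wide and 22 mm tall, connect adjacent legs with their undersides at z = 181 mm, each running between the inner faces of the legs it joins and aligned with the legs' outer faces on the other axis.


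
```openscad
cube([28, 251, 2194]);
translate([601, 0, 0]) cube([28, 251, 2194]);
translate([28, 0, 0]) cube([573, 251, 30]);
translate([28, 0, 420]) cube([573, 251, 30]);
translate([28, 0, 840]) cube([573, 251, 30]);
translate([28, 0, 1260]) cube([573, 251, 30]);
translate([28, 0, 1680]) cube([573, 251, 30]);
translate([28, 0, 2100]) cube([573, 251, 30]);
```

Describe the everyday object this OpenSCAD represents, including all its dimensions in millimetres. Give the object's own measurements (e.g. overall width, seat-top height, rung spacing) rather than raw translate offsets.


An open bookshelf. Two side panels, each 28 mm thick, 251 mm deep and 2194 mm tall, stand 629 mm apart (outside-to-outside). Between them sit 6 shelves, each 30 mm thick and 251 mm deep, spanning the full gap between the sides. The bottom shelf rests on the floor (its underside at z = 0) and the clear gap between one shelf's top and the next shelf's underside is 390 mm.


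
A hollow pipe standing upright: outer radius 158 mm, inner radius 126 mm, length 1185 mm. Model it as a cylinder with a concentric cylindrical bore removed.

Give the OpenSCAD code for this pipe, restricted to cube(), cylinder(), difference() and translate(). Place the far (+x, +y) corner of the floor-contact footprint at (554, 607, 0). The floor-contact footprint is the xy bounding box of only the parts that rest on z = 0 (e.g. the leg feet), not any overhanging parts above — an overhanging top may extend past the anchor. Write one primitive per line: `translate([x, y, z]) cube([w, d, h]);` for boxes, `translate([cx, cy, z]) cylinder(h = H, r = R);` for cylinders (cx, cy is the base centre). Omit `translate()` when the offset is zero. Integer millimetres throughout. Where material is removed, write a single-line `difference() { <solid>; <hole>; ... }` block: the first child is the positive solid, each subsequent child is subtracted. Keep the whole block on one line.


difference() { translate([396, 449, 0]) cylinder(h = 1185, r = 158); translate([396, 449, 0]) cylinder(h = 1185, r = 126); }


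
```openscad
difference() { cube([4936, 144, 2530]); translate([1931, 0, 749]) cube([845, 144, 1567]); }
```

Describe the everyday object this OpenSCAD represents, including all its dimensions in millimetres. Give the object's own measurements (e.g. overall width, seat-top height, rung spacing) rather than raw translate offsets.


A wall 4936 mm long (x), 144 mm thick (y), 2530 mm tall, with a rectangular window opening cut through it. The opening is 845 mm wide and 1567 mm tall; its sill is at z = 749 mm and its near (−x) edge is 1931 mm from the wall's −x end. The opening passes through the full wall thickness.


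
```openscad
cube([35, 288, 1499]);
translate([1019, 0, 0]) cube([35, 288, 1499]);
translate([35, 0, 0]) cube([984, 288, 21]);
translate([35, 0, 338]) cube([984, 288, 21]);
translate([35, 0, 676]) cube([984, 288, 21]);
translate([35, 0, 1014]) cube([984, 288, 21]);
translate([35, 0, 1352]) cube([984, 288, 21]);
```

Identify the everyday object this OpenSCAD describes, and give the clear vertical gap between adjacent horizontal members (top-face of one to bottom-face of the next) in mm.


A bookshelf. The clear shelf gap is 317 mm.

Two tall side panels with 5 horizontal boards between them — a bookshelf. The first two shelf undersides are at z = 0 and z = 338; with shelf thickness 21, the clear gap is 338 − 0 − 21 = 317 mm.


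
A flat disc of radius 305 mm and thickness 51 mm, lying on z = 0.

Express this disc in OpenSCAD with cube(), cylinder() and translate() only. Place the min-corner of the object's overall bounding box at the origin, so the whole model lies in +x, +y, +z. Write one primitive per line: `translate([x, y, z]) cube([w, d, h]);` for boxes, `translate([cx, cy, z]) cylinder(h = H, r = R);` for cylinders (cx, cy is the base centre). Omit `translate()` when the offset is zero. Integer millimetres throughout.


translate([305, 305, 0]) cylinder(h = 51, r = 305);


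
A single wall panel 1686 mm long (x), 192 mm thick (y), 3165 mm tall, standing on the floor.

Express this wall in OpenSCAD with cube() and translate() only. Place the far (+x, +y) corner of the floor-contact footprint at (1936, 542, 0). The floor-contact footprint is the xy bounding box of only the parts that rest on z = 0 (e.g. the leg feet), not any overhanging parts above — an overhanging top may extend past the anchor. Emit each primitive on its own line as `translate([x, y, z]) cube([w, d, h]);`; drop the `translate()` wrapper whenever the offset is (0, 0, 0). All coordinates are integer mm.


translate([250, 350, 0]) cube([1686, 192, 3165]);


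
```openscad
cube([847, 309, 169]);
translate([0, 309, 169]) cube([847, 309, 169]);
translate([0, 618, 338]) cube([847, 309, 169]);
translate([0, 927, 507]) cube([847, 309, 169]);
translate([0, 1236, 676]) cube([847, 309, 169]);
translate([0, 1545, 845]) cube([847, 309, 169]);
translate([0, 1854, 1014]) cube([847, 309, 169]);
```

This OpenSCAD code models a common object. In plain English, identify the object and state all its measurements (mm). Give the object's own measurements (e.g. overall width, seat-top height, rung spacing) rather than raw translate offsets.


A straight staircase of 7 solid steps. Each step is 847 mm wide (x), 309 mm deep (y, the going) and 169 mm tall (the rise). The first step rests on the floor; each subsequent step sits one going further in +y and one rise higher in +z, directly behind and above the previous step with no overlap.


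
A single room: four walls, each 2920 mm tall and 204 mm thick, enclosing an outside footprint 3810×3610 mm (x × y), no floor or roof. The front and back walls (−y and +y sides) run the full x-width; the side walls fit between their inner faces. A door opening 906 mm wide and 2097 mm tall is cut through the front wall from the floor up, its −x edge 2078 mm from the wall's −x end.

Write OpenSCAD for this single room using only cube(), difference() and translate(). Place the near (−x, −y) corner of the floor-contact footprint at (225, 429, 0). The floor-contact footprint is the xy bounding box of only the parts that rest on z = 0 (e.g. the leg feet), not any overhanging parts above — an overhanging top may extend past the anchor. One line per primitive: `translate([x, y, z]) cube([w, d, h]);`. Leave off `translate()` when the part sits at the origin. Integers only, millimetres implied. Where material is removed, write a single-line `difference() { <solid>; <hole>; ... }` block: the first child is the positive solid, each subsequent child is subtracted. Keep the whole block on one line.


difference() { translate([225, 429, 0]) cube([3810, 204, 2920]); translate([2303, 429, 0]) cube([906, 204, 2097]); }
translate([225, 3835, 0]) cube([3810, 204, 2920]);
translate([225, 633, 0]) cube([204, 3202, 2920]);
translate([3831, 633, 0]) cube([204, 3202, 2920]);


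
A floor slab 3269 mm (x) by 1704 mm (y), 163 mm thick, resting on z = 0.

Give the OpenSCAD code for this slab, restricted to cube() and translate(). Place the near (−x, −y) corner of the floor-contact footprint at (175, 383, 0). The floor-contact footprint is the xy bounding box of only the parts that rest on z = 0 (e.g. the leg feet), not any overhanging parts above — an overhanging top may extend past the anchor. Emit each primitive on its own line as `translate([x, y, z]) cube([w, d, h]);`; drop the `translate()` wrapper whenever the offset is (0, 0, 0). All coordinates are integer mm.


translate([175, 383, 0]) cube([3269, 1704, 163]);


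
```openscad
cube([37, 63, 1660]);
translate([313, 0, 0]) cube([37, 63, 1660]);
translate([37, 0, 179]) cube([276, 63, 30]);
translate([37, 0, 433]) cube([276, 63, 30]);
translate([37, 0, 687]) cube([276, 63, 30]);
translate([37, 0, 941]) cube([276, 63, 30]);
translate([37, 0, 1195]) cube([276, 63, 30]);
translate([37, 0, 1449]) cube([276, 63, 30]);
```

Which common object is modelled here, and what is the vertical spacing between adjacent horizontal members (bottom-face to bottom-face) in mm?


A ladder. The rung spacing is 254 mm.

Two tall 37×63 posts with 6 short bars between them — a ladder. Adjacent rungs sit at z = 179 and z = 433, so the spacing is 433 − 179 = 254 mm.


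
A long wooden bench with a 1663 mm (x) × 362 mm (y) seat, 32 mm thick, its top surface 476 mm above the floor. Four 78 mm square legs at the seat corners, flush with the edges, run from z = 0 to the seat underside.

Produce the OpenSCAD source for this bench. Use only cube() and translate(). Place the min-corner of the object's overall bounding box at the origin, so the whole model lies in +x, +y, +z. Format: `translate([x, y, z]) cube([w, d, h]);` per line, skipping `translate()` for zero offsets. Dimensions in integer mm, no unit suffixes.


translate([0, 0, 444]) cube([1663, 362, 32]);
cube([78, 78, 444]);
translate([0, 284, 0]) cube([78, 78, 444]);
translate([1585, 0, 0]) cube([78, 78, 444]);
translate([1585, 284, 0]) cube([78, 78, 444]);


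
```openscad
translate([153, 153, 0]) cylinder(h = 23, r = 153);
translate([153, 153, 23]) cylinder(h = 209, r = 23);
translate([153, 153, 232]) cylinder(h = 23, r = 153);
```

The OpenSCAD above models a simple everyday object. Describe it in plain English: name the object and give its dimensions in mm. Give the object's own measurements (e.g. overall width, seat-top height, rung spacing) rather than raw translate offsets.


A spool: two coaxial disc flanges of radius 153 mm and thickness 23 mm, joined by a core cylinder of radius 23 mm and height 209 mm. The lower flange rests on z = 0 and the three cylinders share a vertical axis.


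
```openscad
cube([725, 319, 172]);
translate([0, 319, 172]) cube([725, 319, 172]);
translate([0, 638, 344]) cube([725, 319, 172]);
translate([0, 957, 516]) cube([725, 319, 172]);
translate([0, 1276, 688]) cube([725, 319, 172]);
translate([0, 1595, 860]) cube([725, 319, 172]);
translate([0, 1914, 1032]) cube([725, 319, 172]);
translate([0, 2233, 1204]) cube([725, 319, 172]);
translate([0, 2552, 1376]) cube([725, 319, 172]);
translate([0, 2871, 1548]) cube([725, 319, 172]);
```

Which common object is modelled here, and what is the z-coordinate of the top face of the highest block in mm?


A staircase. The total rise is 1720 mm.

10 identical blocks, each offset up and back from the previous — a staircase. Each step is 172 mm tall and there are 10 of them, so the total rise is 10 × 172 = 1720 mm.


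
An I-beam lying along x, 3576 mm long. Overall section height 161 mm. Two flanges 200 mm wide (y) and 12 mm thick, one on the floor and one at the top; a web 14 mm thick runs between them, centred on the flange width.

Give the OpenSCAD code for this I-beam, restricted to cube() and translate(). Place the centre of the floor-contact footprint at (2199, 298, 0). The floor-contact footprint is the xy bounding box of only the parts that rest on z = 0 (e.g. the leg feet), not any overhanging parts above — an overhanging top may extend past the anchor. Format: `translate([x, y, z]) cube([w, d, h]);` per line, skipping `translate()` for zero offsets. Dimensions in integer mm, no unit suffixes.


translate([411, 198, 0]) cube([3576, 200, 12]);
translate([411, 291, 12]) cube([3576, 14, 137]);
translate([411, 198, 149]) cube([3576, 200, 12]);


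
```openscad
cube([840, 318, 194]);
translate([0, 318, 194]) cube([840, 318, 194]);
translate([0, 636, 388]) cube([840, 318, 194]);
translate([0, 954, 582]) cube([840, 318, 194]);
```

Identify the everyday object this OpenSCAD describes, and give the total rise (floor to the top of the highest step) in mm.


A staircase. The total rise is 776 mm.

4 identical blocks, each offset up and back from the previous — a staircase. Each step is 194 mm tall and there are 4 of them, so the total rise is 4 × 194 = 776 mm.


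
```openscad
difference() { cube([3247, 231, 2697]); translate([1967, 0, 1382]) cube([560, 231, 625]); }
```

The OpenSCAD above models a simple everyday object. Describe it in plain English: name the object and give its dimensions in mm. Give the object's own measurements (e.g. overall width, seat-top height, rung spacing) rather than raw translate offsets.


A wall 3247 mm long (x), 231 mm thick (y), 2697 mm tall, with a rectangular window opening cut through it. The opening is 560 mm wide and 625 mm tall; its sill is at z = 1382 mm and its near (−x) edge is 1967 mm from the wall's −x end. The opening passes through the full wall thickness.
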